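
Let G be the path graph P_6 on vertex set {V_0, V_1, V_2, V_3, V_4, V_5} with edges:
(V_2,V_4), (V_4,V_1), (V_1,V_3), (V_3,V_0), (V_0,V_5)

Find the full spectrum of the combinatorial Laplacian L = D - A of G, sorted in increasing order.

The path graph P_n has Laplacian eigenvalues λ_k = 2 − 2cos(kπ/n), k = 0, 1, …, n−1. Here n = 6:
k=0: 2 − 2cos(0) = 0.0; k=1: 2 − 2cos(π/6) = 0.2679; k=2: 2 − 2cos(π/3) = 1.0; k=3: 2 − 2cos(π/2) = 2.0; k=4: 2 − 2cos(2π/3) = 3.0; k=5: 2 − 2cos(5π/6) = 3.7321.
Laplacian eigenvalues (increasing order): [0.0, 0.2679, 1.0, 2.0, 3.0, 3.7321]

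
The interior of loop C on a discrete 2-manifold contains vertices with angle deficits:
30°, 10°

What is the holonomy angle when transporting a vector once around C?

Holonomy = total enclosed curvature = 30° + 10° = 40°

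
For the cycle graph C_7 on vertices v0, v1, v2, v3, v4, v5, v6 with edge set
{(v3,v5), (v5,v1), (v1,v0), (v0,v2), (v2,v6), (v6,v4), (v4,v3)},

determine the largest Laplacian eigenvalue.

The cycle graph C_n has Laplacian eigenvalues λ_k = 2 − 2cos(2πk/n), k = 0, 1, …, n−1. Here n = 7:
k=0: 2 − 2cos(0) = 0.0; k=1: 2 − 2cos(2π/7) = 0.753; k=2: 2 − 2cos(4π/7) = 2.445; k=3: 2 − 2cos(6π/7) = 3.8019; k=4: 2 − 2cos(8π/7) = 3.8019; k=5: 2 − 2cos(10π/7) = 2.445; k=6: 2 − 2cos(12π/7) = 0.753.
Laplacian eigenvalues: [0.0, 0.753, 0.753, 2.445, 2.445, 3.8019, 3.8019]. Largest eigenvalue (spectral radius) = 3.8019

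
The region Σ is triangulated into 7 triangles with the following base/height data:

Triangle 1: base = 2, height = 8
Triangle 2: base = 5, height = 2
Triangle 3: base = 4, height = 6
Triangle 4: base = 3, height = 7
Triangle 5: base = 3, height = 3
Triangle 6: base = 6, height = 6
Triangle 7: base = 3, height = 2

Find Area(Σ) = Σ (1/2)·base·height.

(1/2)×2×8 + (1/2)×5×2 + (1/2)×4×6 + (1/2)×3×7 + (1/2)×3×3 + (1/2)×6×6 + (1/2)×3×2 = 61.0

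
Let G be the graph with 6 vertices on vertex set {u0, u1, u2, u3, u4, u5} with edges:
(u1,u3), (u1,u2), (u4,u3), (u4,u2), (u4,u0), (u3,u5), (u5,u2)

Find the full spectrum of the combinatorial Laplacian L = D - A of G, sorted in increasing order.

Degrees: deg(u0) = 1, deg(u1) = 2, deg(u2) = 3, deg(u3) = 3, deg(u4) = 3, deg(u5) = 2.
L = D − A with rows/columns ordered (u0, u1, u2, u3, u4, u5):
  [ 1,  0,  0,  0, -1,  0]
  [ 0,  2, -1, -1,  0,  0]
  [ 0, -1,  3,  0, -1, -1]
  [ 0, -1,  0,  3, -1, -1]
  [-1,  0, -1, -1,  3,  0]
  [ 0,  0, -1, -1,  0,  2]
Characteristic polynomial: det(λI − L) = λ(λ² − 6λ + 4)(λ − 2)(λ − 3)².
Roots: λ = 0; (λ² − 6λ + 4) = 0 ⇒ λ = 3 ± √5 ≈ 0.7639, 5.2361; (λ − 2) = 0 ⇒ λ = 2; (λ − 3) = 0 ⇒ λ = 3 (multiplicity 2).
(Check: the roots sum (with multiplicity) to 14, matching trace L = Σdeg = 2·7 = 14.)
Laplacian eigenvalues (increasing order): [0.0, 0.7639, 2.0, 3.0, 3.0, 5.2361]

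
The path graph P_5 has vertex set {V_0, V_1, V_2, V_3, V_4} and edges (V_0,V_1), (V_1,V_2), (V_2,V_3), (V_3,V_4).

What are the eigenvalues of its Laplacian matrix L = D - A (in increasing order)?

The path graph P_n has Laplacian eigenvalues λ_k = 2 − 2cos(kπ/n), k = 0, 1, …, n−1. Here n = 5:
k=0: 2 − 2cos(0) = 0.0; k=1: 2 − 2cos(π/5) = 0.382; k=2: 2 − 2cos(2π/5) = 1.382; k=3: 2 − 2cos(3π/5) = 2.618; k=4: 2 − 2cos(4π/5) = 3.618.
Laplacian eigenvalues (increasing order): [0.0, 0.382, 1.382, 2.618, 3.618]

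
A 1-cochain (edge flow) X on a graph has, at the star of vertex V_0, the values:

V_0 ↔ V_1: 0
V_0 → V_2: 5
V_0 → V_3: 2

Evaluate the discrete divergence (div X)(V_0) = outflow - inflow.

Divergence = sum of outgoing flows = 0 + 5 + 2 = 7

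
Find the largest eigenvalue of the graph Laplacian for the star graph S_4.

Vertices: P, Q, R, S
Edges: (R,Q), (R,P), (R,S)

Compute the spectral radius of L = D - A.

The star S_4 is the complete bipartite graph K_{1,3} (one hub of degree 3, 3 leaves of degree 1). The Laplacian spectrum of K_{p,q} is 0, p (multiplicity q−1), q (multiplicity p−1), p+q. With p = 1, q = 3: 0 once, 1 with multiplicity 2, and 4 once. (Check: trace L = sum of degrees = 6 = 2·1 + 4.)
Laplacian eigenvalues: [0.0, 1.0, 1.0, 4.0]. Largest eigenvalue (spectral radius) = 4.0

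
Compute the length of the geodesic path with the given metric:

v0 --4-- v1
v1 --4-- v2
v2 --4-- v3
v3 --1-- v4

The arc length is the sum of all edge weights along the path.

Arc length = 4 + 4 + 4 + 1 = 13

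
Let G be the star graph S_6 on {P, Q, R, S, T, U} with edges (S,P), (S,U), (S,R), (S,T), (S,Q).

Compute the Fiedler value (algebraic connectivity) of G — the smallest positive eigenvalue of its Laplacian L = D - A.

The star S_6 is the complete bipartite graph K_{1,5} (one hub of degree 5, 5 leaves of degree 1). The Laplacian spectrum of K_{p,q} is 0, p (multiplicity q−1), q (multiplicity p−1), p+q. With p = 1, q = 5: 0 once, 1 with multiplicity 4, and 6 once. (Check: trace L = sum of degrees = 10 = 4·1 + 6.)
Laplacian eigenvalues: [0.0, 1.0, 1.0, 1.0, 1.0, 6.0]. Algebraic connectivity (smallest non-zero eigenvalue) = 1.0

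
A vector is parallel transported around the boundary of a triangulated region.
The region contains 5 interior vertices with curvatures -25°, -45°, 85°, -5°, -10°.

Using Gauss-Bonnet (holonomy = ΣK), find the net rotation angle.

Holonomy = total enclosed curvature = (-25°) + (-45°) + 85° + (-5°) + (-10°) = 0°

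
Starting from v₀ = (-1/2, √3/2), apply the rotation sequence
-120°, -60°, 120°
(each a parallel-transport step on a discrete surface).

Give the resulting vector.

Total rotation: (-120°) + (-60°) + 120° = -60°. Final vector: (0.5000, 0.8660)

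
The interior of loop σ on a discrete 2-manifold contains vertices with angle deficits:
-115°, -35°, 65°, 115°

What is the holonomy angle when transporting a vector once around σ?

Holonomy = total enclosed curvature = (-115°) + (-35°) + 65° + 115° = 30°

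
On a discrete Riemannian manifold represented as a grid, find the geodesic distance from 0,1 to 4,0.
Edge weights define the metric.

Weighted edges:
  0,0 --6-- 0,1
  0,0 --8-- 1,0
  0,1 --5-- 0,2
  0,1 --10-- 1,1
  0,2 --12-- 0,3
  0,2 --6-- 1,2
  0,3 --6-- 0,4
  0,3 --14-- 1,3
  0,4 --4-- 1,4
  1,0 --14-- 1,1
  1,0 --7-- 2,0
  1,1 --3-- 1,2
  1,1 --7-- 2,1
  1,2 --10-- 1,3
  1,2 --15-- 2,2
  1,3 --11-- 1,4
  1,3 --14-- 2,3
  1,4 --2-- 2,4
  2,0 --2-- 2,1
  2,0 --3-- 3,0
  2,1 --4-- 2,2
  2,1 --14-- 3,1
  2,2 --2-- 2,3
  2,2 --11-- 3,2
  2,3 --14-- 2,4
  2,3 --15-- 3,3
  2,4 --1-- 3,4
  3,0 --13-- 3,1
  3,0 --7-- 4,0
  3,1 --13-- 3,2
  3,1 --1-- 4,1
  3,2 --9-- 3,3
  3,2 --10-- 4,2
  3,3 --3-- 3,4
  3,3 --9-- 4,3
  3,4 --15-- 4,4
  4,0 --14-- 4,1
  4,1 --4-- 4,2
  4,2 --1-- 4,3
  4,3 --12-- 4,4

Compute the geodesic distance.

Shortest path: 0,1 → 1,1 → 2,1 → 2,0 → 3,0 → 4,0, total weight = 29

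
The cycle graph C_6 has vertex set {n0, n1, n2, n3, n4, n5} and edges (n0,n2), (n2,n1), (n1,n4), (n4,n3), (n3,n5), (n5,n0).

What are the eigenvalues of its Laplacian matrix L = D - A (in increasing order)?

The cycle graph C_n has Laplacian eigenvalues λ_k = 2 − 2cos(2πk/n), k = 0, 1, …, n−1. Here n = 6:
k=0: 2 − 2cos(0) = 0.0; k=1: 2 − 2cos(π/3) = 1.0; k=2: 2 − 2cos(2π/3) = 3.0; k=3: 2 − 2cos(π) = 4.0; k=4: 2 − 2cos(4π/3) = 3.0; k=5: 2 − 2cos(5π/3) = 1.0.
Laplacian eigenvalues (increasing order): [0.0, 1.0, 1.0, 3.0, 3.0, 4.0]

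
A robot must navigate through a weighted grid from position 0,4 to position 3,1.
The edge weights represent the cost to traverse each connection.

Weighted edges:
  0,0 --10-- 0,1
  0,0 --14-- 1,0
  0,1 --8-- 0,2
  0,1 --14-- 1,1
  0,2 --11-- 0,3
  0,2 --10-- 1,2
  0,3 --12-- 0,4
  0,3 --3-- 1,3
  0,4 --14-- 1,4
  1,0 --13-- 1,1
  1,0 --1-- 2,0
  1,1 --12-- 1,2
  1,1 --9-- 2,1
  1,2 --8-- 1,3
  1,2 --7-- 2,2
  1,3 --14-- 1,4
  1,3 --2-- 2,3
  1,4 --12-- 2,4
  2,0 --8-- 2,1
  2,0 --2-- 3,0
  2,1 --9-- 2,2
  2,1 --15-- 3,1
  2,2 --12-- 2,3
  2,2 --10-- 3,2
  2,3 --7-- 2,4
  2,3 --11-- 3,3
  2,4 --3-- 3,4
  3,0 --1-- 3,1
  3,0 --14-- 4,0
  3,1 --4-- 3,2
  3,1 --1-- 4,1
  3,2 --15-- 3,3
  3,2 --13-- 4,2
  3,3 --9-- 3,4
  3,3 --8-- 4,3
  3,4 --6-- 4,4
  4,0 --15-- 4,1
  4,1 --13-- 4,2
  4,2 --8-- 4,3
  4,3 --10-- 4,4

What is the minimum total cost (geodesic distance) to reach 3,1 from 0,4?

Shortest path: 0,4 → 0,3 → 1,3 → 2,3 → 2,2 → 3,2 → 3,1, total weight = 43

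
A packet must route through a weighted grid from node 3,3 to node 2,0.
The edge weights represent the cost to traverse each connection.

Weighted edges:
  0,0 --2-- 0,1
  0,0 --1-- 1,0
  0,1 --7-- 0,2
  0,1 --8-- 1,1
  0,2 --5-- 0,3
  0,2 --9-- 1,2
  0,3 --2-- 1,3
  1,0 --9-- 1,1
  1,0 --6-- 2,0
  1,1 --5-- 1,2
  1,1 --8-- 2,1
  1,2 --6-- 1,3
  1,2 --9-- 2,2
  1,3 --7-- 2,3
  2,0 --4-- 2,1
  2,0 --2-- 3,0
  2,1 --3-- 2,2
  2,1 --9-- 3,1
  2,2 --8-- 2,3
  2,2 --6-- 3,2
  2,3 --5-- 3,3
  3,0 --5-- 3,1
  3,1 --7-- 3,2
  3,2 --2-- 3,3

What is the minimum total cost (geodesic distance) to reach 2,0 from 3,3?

Shortest path: 3,3 → 3,2 → 2,2 → 2,1 → 2,0, total weight = 15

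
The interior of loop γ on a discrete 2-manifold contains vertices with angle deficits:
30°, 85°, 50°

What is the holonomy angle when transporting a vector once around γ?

Holonomy = total enclosed curvature = 30° + 85° + 50° = 165°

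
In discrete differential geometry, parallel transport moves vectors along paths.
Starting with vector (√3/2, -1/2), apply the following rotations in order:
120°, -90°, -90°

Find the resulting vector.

Total rotation: 120° + (-90°) + (-90°) = -60°. Final vector: (0, -1)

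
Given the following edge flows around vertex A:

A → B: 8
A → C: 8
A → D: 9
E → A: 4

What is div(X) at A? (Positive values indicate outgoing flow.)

Divergence = sum of outgoing flows = 8 + 8 + 9 + (-4) = 21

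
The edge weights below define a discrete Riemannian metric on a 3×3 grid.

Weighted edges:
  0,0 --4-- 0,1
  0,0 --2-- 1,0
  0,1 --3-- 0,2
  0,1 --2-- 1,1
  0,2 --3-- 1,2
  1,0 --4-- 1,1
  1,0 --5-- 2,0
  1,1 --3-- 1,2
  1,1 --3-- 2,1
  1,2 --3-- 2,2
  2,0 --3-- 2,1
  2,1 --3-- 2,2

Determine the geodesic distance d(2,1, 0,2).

Shortest path: 2,1 → 1,1 → 0,1 → 0,2, total weight = 8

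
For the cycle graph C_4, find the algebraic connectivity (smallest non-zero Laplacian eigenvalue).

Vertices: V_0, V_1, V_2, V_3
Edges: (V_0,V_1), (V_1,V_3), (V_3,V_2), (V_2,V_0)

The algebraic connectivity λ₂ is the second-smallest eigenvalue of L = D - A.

The cycle graph C_n has Laplacian eigenvalues λ_k = 2 − 2cos(2πk/n), k = 0, 1, …, n−1. Here n = 4:
k=0: 2 − 2cos(0) = 0.0; k=1: 2 − 2cos(π/2) = 2.0; k=2: 2 − 2cos(π) = 4.0; k=3: 2 − 2cos(3π/2) = 2.0.
Laplacian eigenvalues: [0.0, 2.0, 2.0, 4.0]. Algebraic connectivity (smallest non-zero eigenvalue) = 2.0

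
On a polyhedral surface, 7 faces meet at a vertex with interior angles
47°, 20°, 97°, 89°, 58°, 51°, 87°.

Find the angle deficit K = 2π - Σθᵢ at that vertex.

Sum of angles = 449°. K = 360° - 449° = -89° = -89π/180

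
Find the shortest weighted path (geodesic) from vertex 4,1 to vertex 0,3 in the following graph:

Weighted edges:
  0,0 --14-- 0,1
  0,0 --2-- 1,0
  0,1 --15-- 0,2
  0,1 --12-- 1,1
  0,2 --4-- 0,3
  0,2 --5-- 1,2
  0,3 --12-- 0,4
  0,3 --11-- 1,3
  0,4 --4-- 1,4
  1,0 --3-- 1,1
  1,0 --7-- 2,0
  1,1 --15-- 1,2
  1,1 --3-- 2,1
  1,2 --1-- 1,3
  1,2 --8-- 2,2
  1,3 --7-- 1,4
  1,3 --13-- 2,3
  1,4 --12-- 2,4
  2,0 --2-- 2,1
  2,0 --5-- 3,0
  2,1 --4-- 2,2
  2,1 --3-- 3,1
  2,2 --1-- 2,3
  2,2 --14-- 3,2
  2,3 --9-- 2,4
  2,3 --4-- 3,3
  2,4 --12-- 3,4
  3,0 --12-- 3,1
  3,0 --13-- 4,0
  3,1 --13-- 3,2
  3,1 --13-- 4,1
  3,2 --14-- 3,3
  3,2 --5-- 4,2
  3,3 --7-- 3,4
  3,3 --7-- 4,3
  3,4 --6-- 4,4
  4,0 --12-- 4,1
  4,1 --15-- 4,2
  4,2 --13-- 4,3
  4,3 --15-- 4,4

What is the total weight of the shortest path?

Shortest path: 4,1 → 3,1 → 2,1 → 2,2 → 1,2 → 0,2 → 0,3, total weight = 37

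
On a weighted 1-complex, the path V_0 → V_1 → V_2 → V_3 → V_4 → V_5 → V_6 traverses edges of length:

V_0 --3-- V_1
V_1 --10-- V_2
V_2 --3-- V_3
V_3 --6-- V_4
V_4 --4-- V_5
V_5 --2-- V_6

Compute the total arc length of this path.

Arc length = 3 + 10 + 3 + 6 + 4 + 2 = 28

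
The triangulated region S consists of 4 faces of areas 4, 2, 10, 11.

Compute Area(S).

4 + 2 + 10 + 11 = 27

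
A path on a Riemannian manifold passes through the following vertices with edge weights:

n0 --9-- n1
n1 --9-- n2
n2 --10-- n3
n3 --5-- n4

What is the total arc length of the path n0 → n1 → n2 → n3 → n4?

Arc length = 9 + 9 + 10 + 5 = 33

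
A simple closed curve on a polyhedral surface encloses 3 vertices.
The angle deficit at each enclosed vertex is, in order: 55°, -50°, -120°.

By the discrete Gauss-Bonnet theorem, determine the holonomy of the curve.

Holonomy = total enclosed curvature = 55° + (-50°) + (-120°) = -115°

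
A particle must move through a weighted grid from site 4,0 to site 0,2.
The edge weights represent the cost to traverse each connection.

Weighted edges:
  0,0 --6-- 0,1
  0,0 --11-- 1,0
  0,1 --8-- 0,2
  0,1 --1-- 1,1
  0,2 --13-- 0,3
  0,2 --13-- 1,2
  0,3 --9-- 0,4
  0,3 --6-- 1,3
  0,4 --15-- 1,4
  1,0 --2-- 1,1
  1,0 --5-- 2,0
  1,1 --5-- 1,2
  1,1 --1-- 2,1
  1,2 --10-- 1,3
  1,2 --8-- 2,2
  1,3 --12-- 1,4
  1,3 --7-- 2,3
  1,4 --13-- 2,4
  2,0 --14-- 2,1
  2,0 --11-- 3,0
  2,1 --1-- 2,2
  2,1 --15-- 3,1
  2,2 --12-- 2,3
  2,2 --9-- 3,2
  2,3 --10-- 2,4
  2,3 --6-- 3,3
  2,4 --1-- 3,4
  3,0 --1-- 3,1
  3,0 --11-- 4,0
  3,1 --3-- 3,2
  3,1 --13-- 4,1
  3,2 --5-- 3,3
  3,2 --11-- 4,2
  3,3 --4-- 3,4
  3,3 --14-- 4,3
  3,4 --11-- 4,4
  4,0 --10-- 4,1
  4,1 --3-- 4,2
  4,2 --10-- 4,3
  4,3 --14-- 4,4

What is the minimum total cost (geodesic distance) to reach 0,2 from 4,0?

Shortest path: 4,0 → 3,0 → 3,1 → 3,2 → 2,2 → 2,1 → 1,1 → 0,1 → 0,2, total weight = 35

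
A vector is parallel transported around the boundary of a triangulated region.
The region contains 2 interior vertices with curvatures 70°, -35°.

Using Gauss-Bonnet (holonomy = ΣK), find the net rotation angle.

Holonomy = total enclosed curvature = 70° + (-35°) = 35°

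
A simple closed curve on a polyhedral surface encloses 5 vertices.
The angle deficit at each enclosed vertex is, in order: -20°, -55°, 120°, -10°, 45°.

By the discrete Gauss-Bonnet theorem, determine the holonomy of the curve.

Holonomy = total enclosed curvature = (-20°) + (-55°) + 120° + (-10°) + 45° = 80°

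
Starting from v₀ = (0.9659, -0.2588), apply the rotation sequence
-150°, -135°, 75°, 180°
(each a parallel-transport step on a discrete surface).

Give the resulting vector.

Total rotation: (-150°) + (-135°) + 75° + 180° = -30°. Final vector: (0.7071, -0.7071)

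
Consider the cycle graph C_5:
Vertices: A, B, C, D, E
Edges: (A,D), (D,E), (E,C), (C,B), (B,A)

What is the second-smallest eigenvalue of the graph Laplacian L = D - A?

The cycle graph C_n has Laplacian eigenvalues λ_k = 2 − 2cos(2πk/n), k = 0, 1, …, n−1. Here n = 5:
k=0: 2 − 2cos(0) = 0.0; k=1: 2 − 2cos(2π/5) = 1.382; k=2: 2 − 2cos(4π/5) = 3.618; k=3: 2 − 2cos(6π/5) = 3.618; k=4: 2 − 2cos(8π/5) = 1.382.
Laplacian eigenvalues: [0.0, 1.382, 1.382, 3.618, 3.618]. Algebraic connectivity (smallest non-zero eigenvalue) = 1.382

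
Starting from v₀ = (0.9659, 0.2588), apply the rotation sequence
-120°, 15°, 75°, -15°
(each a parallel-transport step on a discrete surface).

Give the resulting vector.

Total rotation: (-120°) + 15° + 75° + (-15°) = -45°. Final vector: (0.8660, -0.5000)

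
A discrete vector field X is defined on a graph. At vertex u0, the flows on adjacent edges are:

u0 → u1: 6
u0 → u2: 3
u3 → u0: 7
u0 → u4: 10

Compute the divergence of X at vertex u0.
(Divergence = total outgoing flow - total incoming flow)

Divergence = sum of outgoing flows = 6 + 3 + (-7) + 10 = 12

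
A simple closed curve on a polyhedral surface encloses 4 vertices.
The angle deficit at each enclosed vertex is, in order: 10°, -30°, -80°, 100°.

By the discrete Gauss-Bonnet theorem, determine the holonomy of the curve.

Holonomy = total enclosed curvature = 10° + (-30°) + (-80°) + 100° = 0°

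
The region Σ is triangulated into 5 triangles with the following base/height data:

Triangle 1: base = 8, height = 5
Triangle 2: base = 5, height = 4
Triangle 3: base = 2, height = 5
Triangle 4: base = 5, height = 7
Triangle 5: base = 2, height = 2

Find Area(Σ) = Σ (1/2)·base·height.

(1/2)×8×5 + (1/2)×5×4 + (1/2)×2×5 + (1/2)×5×7 + (1/2)×2×2 = 54.5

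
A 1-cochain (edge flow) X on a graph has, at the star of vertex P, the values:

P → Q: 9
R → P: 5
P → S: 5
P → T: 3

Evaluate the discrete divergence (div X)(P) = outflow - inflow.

Divergence = sum of outgoing flows = 9 + (-5) + 5 + 3 = 12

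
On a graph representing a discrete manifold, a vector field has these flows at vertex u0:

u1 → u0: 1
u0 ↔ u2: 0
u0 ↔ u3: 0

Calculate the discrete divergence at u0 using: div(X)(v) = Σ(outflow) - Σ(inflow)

Divergence = sum of outgoing flows = (-1) + 0 + 0 = -1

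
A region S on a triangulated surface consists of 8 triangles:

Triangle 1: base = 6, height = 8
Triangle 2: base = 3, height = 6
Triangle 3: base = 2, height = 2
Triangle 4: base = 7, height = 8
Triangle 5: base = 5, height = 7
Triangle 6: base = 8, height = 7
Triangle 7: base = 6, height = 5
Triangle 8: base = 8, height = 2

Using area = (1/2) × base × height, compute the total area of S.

(1/2)×6×8 + (1/2)×3×6 + (1/2)×2×2 + (1/2)×7×8 + (1/2)×5×7 + (1/2)×8×7 + (1/2)×6×5 + (1/2)×8×2 = 131.5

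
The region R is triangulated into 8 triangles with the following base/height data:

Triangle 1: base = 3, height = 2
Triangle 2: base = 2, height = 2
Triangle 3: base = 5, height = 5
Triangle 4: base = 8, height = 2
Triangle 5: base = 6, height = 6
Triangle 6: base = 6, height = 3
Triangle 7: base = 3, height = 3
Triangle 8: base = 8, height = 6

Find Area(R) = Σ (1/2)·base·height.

(1/2)×3×2 + (1/2)×2×2 + (1/2)×5×5 + (1/2)×8×2 + (1/2)×6×6 + (1/2)×6×3 + (1/2)×3×3 + (1/2)×8×6 = 81.0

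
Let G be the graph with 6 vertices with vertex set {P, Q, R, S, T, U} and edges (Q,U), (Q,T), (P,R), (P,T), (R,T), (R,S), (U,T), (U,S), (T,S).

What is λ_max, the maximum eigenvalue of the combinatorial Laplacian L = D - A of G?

Degrees: deg(P) = 2, deg(Q) = 2, deg(R) = 3, deg(S) = 3, deg(T) = 5, deg(U) = 3.
L = D − A with rows/columns ordered (P, Q, R, S, T, U):
  [ 2,  0, -1,  0, -1,  0]
  [ 0,  2,  0,  0, -1, -1]
  [-1,  0,  3, -1, -1,  0]
  [ 0,  0, -1,  3, -1, -1]
  [-1, -1, -1, -1,  5, -1]
  [ 0, -1,  0, -1, -1,  3]
Characteristic polynomial: det(λI − L) = λ(λ² − 5λ + 5)(λ² − 7λ + 11)(λ − 6).
Roots: λ = 0; (λ² − 5λ + 5) = 0 ⇒ λ = (5 ± √5)/2 ≈ 1.382, 3.618; (λ² − 7λ + 11) = 0 ⇒ λ = (7 ± √5)/2 ≈ 2.382, 4.618; (λ − 6) = 0 ⇒ λ = 6.
(Check: the roots sum (with multiplicity) to 18, matching trace L = Σdeg = 2·9 = 18.)
Laplacian eigenvalues: [0.0, 1.382, 2.382, 3.618, 4.618, 6.0]. Largest eigenvalue (spectral radius) = 6.0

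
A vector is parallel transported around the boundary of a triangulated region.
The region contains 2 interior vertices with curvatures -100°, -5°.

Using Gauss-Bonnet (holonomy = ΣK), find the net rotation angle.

Holonomy = total enclosed curvature = (-100°) + (-5°) = -105°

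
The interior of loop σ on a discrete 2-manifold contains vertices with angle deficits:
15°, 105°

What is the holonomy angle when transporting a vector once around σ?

Holonomy = total enclosed curvature = 15° + 105° = 120°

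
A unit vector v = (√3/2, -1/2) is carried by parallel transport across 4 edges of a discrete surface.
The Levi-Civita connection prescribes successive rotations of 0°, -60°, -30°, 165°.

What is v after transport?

Total rotation: 0° + (-60°) + (-30°) + 165° = 75°. Final vector: (0.7071, 0.7071)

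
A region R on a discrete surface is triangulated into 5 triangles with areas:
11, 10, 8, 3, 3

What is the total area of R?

11 + 10 + 8 + 3 + 3 = 35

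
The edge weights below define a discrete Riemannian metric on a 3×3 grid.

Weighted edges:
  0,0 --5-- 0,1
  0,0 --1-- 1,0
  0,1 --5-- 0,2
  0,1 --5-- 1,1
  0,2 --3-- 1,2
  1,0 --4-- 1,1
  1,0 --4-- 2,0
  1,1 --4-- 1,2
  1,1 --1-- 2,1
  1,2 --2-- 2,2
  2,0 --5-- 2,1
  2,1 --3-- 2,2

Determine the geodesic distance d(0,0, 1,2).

Shortest path: 0,0 → 1,0 → 1,1 → 1,2, total weight = 9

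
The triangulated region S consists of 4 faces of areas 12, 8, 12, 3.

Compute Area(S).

12 + 8 + 12 + 3 = 35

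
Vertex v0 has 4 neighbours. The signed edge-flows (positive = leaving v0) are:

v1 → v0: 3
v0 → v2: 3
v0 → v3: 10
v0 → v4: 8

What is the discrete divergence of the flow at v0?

Divergence = sum of outgoing flows = (-3) + 3 + 10 + 8 = 18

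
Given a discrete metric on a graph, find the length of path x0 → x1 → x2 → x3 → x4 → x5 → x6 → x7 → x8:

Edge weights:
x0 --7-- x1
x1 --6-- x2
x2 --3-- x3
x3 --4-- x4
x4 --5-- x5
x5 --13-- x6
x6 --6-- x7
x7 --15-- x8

Arc length = 7 + 6 + 3 + 4 + 5 + 13 + 6 + 15 = 59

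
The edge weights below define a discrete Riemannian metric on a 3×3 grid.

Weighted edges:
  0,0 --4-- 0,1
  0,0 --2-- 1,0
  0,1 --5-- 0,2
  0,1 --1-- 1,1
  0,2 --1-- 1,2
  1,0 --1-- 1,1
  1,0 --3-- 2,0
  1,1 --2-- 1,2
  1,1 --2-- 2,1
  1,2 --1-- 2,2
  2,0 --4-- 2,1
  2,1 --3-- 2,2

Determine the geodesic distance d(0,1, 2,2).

Shortest path: 0,1 → 1,1 → 1,2 → 2,2, total weight = 4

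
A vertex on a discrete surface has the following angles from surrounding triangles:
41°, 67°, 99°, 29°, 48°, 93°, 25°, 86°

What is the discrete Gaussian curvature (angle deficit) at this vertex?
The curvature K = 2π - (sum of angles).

Sum of angles = 488°. K = 360° - 488° = -128° = -32π/45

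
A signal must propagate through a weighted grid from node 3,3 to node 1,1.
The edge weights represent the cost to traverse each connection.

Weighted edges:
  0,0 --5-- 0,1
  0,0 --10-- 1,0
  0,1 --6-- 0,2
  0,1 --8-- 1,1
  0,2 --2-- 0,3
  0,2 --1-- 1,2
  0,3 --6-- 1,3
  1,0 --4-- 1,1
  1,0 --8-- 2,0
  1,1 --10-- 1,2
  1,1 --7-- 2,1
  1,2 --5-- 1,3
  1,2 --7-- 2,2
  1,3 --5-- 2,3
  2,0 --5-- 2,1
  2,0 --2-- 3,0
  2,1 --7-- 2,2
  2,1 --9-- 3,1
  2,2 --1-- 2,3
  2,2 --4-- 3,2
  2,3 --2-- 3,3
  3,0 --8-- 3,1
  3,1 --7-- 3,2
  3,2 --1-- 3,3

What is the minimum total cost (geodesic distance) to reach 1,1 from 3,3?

Shortest path: 3,3 → 2,3 → 2,2 → 2,1 → 1,1, total weight = 17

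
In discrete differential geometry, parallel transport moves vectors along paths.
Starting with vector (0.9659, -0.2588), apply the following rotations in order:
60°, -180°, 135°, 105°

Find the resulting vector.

Total rotation: 60° + (-180°) + 135° + 105° = 120°. Final vector: (-0.2588, 0.9659)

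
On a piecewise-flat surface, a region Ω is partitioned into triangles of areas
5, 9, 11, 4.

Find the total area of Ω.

5 + 9 + 11 + 4 = 29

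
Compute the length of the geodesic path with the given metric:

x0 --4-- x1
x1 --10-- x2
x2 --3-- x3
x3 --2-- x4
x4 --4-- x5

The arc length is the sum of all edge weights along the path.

Arc length = 4 + 10 + 3 + 2 + 4 = 23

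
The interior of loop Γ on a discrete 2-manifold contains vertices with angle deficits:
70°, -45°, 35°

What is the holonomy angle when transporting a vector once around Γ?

Holonomy = total enclosed curvature = 70° + (-45°) + 35° = 60°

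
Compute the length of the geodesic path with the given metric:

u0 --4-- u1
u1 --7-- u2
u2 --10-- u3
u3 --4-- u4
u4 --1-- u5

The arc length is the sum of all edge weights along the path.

Arc length = 4 + 7 + 10 + 4 + 1 = 26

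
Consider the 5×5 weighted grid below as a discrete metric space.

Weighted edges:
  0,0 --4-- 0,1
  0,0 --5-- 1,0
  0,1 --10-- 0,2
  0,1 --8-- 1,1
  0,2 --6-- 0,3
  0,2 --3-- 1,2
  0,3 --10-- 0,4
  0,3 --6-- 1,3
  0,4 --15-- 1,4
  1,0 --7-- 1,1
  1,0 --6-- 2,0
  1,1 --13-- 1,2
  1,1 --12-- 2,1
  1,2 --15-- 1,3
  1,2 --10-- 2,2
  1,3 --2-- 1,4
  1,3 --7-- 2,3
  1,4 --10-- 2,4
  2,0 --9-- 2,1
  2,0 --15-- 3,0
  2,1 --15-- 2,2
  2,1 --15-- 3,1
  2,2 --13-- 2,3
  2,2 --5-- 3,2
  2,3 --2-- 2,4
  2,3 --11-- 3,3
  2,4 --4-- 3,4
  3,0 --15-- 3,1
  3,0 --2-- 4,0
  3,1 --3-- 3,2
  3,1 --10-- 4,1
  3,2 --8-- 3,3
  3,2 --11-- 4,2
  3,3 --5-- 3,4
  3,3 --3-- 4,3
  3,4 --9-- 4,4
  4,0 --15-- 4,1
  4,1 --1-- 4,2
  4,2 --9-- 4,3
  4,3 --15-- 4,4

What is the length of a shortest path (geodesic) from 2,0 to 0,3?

Shortest path: 2,0 → 1,0 → 0,0 → 0,1 → 0,2 → 0,3, total weight = 31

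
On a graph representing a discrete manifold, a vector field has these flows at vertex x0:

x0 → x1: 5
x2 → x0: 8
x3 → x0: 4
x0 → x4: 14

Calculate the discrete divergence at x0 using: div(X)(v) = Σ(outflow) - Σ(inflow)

Divergence = sum of outgoing flows = 5 + (-8) + (-4) + 14 = 7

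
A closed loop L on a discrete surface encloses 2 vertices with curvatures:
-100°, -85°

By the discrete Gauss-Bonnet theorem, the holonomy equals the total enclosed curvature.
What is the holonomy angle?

Holonomy = total enclosed curvature = (-100°) + (-85°) = -185°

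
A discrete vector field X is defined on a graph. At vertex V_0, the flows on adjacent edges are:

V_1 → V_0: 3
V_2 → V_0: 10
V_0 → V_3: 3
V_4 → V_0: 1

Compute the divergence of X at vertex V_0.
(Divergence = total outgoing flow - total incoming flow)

Divergence = sum of outgoing flows = (-3) + (-10) + 3 + (-1) = -11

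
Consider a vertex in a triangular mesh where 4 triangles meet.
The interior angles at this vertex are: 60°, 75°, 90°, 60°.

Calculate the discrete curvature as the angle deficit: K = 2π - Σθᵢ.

Sum of angles = 285°. K = 360° - 285° = 75° = 5π/12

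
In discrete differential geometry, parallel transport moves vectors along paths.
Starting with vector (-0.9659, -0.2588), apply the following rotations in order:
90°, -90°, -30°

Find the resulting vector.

Total rotation: 90° + (-90°) + (-30°) = -30°. Final vector: (-0.9659, 0.2588)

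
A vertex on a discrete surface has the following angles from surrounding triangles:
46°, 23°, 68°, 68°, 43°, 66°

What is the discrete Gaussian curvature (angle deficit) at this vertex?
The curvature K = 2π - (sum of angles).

Sum of angles = 314°. K = 360° - 314° = 46° = 23π/90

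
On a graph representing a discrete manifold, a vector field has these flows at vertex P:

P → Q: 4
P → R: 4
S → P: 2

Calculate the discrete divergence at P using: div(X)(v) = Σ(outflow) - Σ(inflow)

Divergence = sum of outgoing flows = 4 + 4 + (-2) = 6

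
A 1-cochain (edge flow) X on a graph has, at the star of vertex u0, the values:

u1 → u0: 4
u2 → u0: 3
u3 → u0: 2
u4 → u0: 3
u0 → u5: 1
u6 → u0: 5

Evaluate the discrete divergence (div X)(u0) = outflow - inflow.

Divergence = sum of outgoing flows = (-4) + (-3) + (-2) + (-3) + 1 + (-5) = -16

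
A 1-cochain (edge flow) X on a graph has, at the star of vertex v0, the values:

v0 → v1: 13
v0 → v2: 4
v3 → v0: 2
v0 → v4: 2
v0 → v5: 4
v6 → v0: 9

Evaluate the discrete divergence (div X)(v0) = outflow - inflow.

Divergence = sum of outgoing flows = 13 + 4 + (-2) + 2 + 4 + (-9) = 12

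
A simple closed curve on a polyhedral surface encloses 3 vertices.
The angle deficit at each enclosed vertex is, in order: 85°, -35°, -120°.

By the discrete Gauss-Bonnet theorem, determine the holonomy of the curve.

Holonomy = total enclosed curvature = 85° + (-35°) + (-120°) = -70°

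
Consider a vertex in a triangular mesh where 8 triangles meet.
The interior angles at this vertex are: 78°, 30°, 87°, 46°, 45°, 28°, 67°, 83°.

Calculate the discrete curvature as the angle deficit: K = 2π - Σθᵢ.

Sum of angles = 464°. K = 360° - 464° = -104° = -26π/45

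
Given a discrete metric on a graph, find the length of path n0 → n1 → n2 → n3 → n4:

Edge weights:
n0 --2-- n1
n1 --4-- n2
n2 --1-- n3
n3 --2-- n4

Arc length = 2 + 4 + 1 + 2 = 9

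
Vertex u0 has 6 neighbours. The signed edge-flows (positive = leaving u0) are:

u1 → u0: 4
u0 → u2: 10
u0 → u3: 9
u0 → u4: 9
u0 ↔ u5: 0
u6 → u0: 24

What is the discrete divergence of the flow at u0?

Divergence = sum of outgoing flows = (-4) + 10 + 9 + 9 + 0 + (-24) = 0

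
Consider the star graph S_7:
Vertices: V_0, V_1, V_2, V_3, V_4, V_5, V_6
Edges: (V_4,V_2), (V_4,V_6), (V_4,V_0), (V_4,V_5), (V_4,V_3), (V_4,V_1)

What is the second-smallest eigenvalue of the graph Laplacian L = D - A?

The star S_7 is the complete bipartite graph K_{1,6} (one hub of degree 6, 6 leaves of degree 1). The Laplacian spectrum of K_{p,q} is 0, p (multiplicity q−1), q (multiplicity p−1), p+q. With p = 1, q = 6: 0 once, 1 with multiplicity 5, and 7 once. (Check: trace L = sum of degrees = 12 = 5·1 + 7.)
Laplacian eigenvalues: [0.0, 1.0, 1.0, 1.0, 1.0, 1.0, 7.0]. Algebraic connectivity (smallest non-zero eigenvalue) = 1.0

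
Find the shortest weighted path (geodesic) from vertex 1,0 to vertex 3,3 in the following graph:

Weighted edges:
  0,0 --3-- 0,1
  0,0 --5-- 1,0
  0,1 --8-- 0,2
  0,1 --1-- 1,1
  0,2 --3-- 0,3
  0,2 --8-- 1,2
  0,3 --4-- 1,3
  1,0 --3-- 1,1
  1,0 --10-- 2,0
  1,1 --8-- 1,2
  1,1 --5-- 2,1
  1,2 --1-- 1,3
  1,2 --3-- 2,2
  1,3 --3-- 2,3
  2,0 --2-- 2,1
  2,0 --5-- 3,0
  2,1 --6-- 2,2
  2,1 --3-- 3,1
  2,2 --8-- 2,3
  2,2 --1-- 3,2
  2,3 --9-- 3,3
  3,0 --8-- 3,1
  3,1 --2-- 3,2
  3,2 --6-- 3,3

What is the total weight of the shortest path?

Shortest path: 1,0 → 1,1 → 2,1 → 3,1 → 3,2 → 3,3, total weight = 19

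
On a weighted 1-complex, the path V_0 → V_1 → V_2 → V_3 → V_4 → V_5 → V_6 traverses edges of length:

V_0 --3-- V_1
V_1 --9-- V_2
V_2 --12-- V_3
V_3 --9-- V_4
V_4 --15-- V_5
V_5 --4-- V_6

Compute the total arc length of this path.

Arc length = 3 + 9 + 12 + 9 + 15 + 4 = 52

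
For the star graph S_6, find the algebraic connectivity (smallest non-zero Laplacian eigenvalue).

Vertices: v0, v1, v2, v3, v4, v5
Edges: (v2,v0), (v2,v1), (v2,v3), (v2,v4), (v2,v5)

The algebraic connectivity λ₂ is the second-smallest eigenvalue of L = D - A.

The star S_6 is the complete bipartite graph K_{1,5} (one hub of degree 5, 5 leaves of degree 1). The Laplacian spectrum of K_{p,q} is 0, p (multiplicity q−1), q (multiplicity p−1), p+q. With p = 1, q = 5: 0 once, 1 with multiplicity 4, and 6 once. (Check: trace L = sum of degrees = 10 = 4·1 + 6.)
Laplacian eigenvalues: [0.0, 1.0, 1.0, 1.0, 1.0, 6.0]. Algebraic connectivity (smallest non-zero eigenvalue) = 1.0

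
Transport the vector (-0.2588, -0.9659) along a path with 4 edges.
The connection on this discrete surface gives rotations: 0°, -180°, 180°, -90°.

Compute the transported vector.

Total rotation: 0° + (-180°) + 180° + (-90°) = -90°. Final vector: (-0.9659, 0.2588)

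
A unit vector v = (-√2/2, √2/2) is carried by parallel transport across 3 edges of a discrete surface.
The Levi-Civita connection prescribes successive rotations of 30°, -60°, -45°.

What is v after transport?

Total rotation: 30° + (-60°) + (-45°) = -75°. Final vector: (0.5000, 0.8660)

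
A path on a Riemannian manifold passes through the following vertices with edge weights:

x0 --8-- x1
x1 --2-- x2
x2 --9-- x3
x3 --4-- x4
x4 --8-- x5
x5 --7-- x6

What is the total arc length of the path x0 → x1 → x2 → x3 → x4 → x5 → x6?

Arc length = 8 + 2 + 9 + 4 + 8 + 7 = 38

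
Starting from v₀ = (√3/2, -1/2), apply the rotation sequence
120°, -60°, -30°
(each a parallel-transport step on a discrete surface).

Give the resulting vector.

Total rotation: 120° + (-60°) + (-30°) = 30°. Final vector: (1, 0)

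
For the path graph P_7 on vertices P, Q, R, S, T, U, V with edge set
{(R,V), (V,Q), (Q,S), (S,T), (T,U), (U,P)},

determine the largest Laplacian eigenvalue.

The path graph P_n has Laplacian eigenvalues λ_k = 2 − 2cos(kπ/n), k = 0, 1, …, n−1. Here n = 7:
k=0: 2 − 2cos(0) = 0.0; k=1: 2 − 2cos(π/7) = 0.1981; k=2: 2 − 2cos(2π/7) = 0.753; k=3: 2 − 2cos(3π/7) = 1.555; k=4: 2 − 2cos(4π/7) = 2.445; k=5: 2 − 2cos(5π/7) = 3.247; k=6: 2 − 2cos(6π/7) = 3.8019.
Laplacian eigenvalues: [0.0, 0.1981, 0.753, 1.555, 2.445, 3.247, 3.8019]. Largest eigenvalue (spectral radius) = 3.8019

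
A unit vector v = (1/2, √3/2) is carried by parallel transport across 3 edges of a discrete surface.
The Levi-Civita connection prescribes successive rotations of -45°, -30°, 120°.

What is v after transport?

Total rotation: (-45°) + (-30°) + 120° = 45°. Final vector: (-0.2588, 0.9659)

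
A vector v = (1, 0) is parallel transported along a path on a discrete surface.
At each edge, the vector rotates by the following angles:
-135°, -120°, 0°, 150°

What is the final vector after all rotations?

Total rotation: (-135°) + (-120°) + 0° + 150° = -105°. Final vector: (-0.2588, -0.9659)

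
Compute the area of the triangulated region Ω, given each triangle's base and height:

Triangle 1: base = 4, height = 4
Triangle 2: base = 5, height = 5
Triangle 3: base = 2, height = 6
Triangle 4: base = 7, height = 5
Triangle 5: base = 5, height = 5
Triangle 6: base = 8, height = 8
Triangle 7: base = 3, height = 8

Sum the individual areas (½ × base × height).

(1/2)×4×4 + (1/2)×5×5 + (1/2)×2×6 + (1/2)×7×5 + (1/2)×5×5 + (1/2)×8×8 + (1/2)×3×8 = 100.5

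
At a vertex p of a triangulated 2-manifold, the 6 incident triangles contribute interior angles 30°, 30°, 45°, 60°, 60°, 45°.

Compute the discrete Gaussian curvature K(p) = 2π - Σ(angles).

Sum of angles = 270°. K = 360° - 270° = 90° = π/2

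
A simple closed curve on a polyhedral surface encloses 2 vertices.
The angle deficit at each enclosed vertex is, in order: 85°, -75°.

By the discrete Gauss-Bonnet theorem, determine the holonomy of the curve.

Holonomy = total enclosed curvature = 85° + (-75°) = 10°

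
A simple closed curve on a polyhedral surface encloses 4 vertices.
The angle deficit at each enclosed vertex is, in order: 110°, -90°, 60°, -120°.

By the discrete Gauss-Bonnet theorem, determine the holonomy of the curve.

Holonomy = total enclosed curvature = 110° + (-90°) + 60° + (-120°) = -40°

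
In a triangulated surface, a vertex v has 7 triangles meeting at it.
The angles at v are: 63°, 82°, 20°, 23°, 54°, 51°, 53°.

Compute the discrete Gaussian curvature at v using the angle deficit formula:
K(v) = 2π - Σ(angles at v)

Sum of angles = 346°. K = 360° - 346° = 14° = 7π/90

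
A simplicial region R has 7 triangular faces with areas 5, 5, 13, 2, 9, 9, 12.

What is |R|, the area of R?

5 + 5 + 13 + 2 + 9 + 9 + 12 = 55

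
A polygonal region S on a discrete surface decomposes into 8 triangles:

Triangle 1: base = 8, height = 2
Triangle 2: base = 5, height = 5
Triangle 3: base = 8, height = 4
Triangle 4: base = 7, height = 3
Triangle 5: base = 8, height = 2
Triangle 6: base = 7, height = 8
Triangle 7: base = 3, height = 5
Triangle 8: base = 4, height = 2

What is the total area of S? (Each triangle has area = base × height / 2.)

(1/2)×8×2 + (1/2)×5×5 + (1/2)×8×4 + (1/2)×7×3 + (1/2)×8×2 + (1/2)×7×8 + (1/2)×3×5 + (1/2)×4×2 = 94.5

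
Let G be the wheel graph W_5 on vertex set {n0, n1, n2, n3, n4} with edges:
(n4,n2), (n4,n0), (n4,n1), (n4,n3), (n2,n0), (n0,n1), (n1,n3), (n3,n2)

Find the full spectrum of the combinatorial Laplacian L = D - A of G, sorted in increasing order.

The wheel W_5 is the join K_1 ∨ C_4 (a hub joined to every vertex of a cycle of length 4). For a join G ∨ H (G on p vertices, H on q vertices) the Laplacian spectrum is 0, p+q, the eigenvalues of L(G) other than one 0 each shifted by +q, and the eigenvalues of L(H) other than one 0 each shifted by +p. With G = K_1 (p = 1, nothing left after dropping its 0) and H = C_4 (q = 4, eigenvalues 2 − 2cos(2πk/4), k = 0, …, 3; drop k = 0), the spectrum of W_5 is 0, 5, and 1 + (2 − 2cos(2πk/4)) = 3 − 2cos(2πk/4) for k = 1, …, 3:
k=1: 3 − 2cos(π/2) = 3.0; k=2: 3 − 2cos(π) = 5.0; k=3: 3 − 2cos(3π/2) = 3.0.
Laplacian eigenvalues (increasing order): [0.0, 3.0, 3.0, 5.0, 5.0]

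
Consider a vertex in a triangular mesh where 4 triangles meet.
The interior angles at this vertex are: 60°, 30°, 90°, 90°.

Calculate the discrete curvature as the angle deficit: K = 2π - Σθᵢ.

Sum of angles = 270°. K = 360° - 270° = 90° = π/2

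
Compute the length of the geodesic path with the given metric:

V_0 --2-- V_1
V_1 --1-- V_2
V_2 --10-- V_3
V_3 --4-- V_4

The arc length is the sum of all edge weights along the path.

Arc length = 2 + 1 + 10 + 4 = 17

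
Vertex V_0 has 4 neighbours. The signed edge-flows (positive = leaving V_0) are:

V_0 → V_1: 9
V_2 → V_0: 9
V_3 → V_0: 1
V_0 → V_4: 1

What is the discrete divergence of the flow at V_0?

Divergence = sum of outgoing flows = 9 + (-9) + (-1) + 1 = 0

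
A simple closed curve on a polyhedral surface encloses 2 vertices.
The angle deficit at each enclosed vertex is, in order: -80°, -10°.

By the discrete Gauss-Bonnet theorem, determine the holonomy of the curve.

Holonomy = total enclosed curvature = (-80°) + (-10°) = -90°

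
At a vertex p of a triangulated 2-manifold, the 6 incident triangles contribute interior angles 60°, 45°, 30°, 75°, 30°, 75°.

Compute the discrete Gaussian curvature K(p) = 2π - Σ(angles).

Sum of angles = 315°. K = 360° - 315° = 45° = π/4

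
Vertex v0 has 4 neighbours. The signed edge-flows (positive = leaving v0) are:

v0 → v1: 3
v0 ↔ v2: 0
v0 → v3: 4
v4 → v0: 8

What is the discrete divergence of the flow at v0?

Divergence = sum of outgoing flows = 3 + 0 + 4 + (-8) = -1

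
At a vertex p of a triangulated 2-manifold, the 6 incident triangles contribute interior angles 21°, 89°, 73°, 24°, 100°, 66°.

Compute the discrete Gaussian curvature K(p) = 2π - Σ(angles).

Sum of angles = 373°. K = 360° - 373° = -13° = -13π/180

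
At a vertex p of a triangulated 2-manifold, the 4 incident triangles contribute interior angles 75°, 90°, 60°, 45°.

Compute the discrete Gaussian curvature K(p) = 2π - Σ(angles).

Sum of angles = 270°. K = 360° - 270° = 90°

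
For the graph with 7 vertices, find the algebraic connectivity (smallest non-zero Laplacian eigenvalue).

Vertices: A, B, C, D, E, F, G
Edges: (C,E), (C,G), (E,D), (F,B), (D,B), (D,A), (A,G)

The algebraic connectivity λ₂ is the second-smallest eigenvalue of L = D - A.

Degrees: deg(A) = 2, deg(B) = 2, deg(C) = 2, deg(D) = 3, deg(E) = 2, deg(F) = 1, deg(G) = 2.
L = D − A with rows/columns ordered (A, B, C, D, E, F, G):
  [ 2,  0,  0, -1,  0,  0, -1]
  [ 0,  2,  0, -1,  0, -1,  0]
  [ 0,  0,  2,  0, -1,  0, -1]
  [-1, -1,  0,  3, -1,  0,  0]
  [ 0,  0, -1, -1,  2,  0,  0]
  [ 0, -1,  0,  0,  0,  1,  0]
  [-1,  0, -1,  0,  0,  0,  2]
Characteristic polynomial: det(λI − L) = λ(λ² − 3λ + 1)(λ² − 5λ + 5)(λ² − 6λ + 7).
Roots: λ = 0; (λ² − 3λ + 1) = 0 ⇒ λ = (3 ± √5)/2 ≈ 0.382, 2.618; (λ² − 5λ + 5) = 0 ⇒ λ = (5 ± √5)/2 ≈ 1.382, 3.618; (λ² − 6λ + 7) = 0 ⇒ λ = 3 ± √2 ≈ 1.5858, 4.4142.
(Check: the roots sum (with multiplicity) to 14, matching trace L = Σdeg = 2·7 = 14.)
Laplacian eigenvalues: [0.0, 0.382, 1.382, 1.5858, 2.618, 3.618, 4.4142]. Algebraic connectivity (smallest non-zero eigenvalue) = 0.382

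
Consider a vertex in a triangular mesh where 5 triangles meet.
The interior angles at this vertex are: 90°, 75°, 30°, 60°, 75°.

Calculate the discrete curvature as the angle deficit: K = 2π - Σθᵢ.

Sum of angles = 330°. K = 360° - 330° = 30° = π/6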